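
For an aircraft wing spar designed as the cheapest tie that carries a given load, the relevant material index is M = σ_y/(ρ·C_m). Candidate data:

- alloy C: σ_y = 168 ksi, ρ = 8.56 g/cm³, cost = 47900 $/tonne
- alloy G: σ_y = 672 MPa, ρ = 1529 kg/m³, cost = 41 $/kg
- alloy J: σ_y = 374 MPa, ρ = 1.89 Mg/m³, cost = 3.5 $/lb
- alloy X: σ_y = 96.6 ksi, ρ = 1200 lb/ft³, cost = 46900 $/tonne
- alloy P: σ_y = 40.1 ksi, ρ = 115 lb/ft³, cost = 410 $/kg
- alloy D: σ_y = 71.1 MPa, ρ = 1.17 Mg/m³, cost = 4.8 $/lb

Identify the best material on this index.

After converting to SI:
  alloy C: σ_y = 1158 MPa, ρ = 8560 kg/m³, cost = 47.90 $/kg
  alloy G: σ_y = 672.0 MPa, ρ = 1529 kg/m³, cost = 41.00 $/kg
  alloy J: σ_y = 374.0 MPa, ρ = 1890 kg/m³, cost = 7.716 $/kg
  alloy X: σ_y = 666.0 MPa, ρ = 19220 kg/m³, cost = 46.90 $/kg
  alloy P: σ_y = 276.5 MPa, ρ = 1842 kg/m³, cost = 410.0 $/kg
  alloy D: σ_y = 71.10 MPa, ρ = 1170 kg/m³, cost = 10.58 $/kg
  alloy J: M = 25.6 kN·m per $
  alloy G: M = 10.7 kN·m per $
  alloy D: M = 5.74 kN·m per $
  alloy C: M = 2.83 kN·m per $
  alloy X: M = 0.739 kN·m per $
  alloy P: M = 0.366 kN·m per $
Alloy J ranks first.

alloy J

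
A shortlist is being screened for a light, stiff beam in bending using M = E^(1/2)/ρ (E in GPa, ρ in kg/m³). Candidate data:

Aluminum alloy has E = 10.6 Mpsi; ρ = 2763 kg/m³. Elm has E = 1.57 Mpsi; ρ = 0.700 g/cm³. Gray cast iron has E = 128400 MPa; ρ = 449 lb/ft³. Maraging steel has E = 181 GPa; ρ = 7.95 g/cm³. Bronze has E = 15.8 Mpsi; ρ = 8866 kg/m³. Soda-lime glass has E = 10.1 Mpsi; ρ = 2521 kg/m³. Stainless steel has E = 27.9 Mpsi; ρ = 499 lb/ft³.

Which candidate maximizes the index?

After converting to SI:
  aluminum alloy: E = 73.08 GPa, ρ = 2763 kg/m³
  elm: E = 10.82 GPa, ρ = 700.0 kg/m³
  gray cast iron: E = 128.4 GPa, ρ = 7192 kg/m³
  maraging steel: E = 181.0 GPa, ρ = 7950 kg/m³
  bronze: E = 108.9 GPa, ρ = 8866 kg/m³
  soda-lime glass: E = 69.64 GPa, ρ = 2521 kg/m³
  stainless steel: E = 192.4 GPa, ρ = 7993 kg/m³
  elm: M = 4.70×10⁻³
  soda-lime glass: M = 3.31×10⁻³
  aluminum alloy: M = 3.09×10⁻³
  stainless steel: M = 1.74×10⁻³
  maraging steel: M = 1.69×10⁻³
  gray cast iron: M = 1.58×10⁻³
  bronze: M = 1.18×10⁻³
Elm ranks first.

elm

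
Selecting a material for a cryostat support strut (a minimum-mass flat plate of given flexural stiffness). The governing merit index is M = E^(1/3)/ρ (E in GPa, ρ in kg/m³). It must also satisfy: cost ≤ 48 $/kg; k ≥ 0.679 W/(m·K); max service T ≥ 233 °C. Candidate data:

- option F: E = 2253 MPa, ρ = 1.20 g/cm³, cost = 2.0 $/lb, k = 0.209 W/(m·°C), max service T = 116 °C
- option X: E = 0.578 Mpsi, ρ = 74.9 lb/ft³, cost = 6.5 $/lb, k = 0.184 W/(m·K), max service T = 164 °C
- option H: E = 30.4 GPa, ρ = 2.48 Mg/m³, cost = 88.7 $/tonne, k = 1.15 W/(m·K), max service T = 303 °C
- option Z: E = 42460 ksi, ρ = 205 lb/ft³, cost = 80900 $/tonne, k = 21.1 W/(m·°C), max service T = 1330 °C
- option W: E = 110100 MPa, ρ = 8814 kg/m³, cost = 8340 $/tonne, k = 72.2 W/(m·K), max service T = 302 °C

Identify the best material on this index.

option H

Screen on constraints: cost ≤ 48 $/kg; k ≥ 0.679 W/(m·K); max service T ≥ 233 °C. Survivors: option H, option W.
Putting every candidate on a common basis:
  option H: E = 30.40 GPa, ρ = 2480 kg/m³
  option W: E = 110.1 GPa, ρ = 8814 kg/m³
  option H: M = 1.26×10⁻³
  option W: M = 0.544×10⁻³
Option H has the largest M.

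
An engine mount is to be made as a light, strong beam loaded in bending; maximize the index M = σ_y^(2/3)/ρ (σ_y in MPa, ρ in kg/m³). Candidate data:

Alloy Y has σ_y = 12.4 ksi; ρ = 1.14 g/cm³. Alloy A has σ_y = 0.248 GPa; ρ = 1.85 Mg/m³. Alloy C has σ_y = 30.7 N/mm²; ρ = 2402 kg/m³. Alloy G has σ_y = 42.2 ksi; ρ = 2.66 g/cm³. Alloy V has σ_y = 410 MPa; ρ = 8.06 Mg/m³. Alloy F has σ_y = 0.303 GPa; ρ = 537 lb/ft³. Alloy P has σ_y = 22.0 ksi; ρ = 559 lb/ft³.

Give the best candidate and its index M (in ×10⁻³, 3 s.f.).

alloy A, M = 21.3×10⁻³

Convert each candidate to consistent units, then evaluate M:
  alloy Y: σ_y = 85.50 MPa, ρ = 1140 kg/m³
  alloy A: σ_y = 248.0 MPa, ρ = 1850 kg/m³
  alloy C: σ_y = 30.70 MPa, ρ = 2402 kg/m³
  alloy G: σ_y = 291.0 MPa, ρ = 2660 kg/m³
  alloy V: σ_y = 410.0 MPa, ρ = 8060 kg/m³
  alloy F: σ_y = 303.0 MPa, ρ = 8602 kg/m³
  alloy P: σ_y = 151.7 MPa, ρ = 8954 kg/m³
  alloy A: M = 21.3×10⁻³
  alloy Y: M = 17.0×10⁻³
  alloy G: M = 16.5×10⁻³
  alloy V: M = 6.85×10⁻³
  alloy F: M = 5.24×10⁻³
  alloy C: M = 4.08×10⁻³
  alloy P: M = 3.18×10⁻³
Highest index: alloy A.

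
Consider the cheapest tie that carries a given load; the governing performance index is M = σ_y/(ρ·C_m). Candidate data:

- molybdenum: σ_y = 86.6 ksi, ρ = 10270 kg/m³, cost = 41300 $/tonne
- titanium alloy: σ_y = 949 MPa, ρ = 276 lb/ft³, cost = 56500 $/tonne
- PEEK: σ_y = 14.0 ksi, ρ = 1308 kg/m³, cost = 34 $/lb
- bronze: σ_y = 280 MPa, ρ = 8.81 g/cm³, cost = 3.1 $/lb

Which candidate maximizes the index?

Putting every candidate on a common basis:
  molybdenum: σ_y = 597.1 MPa, ρ = 10270 kg/m³, cost = 41.30 $/kg
  titanium alloy: σ_y = 949.0 MPa, ρ = 4421 kg/m³, cost = 56.50 $/kg
  PEEK: σ_y = 96.53 MPa, ρ = 1308 kg/m³, cost = 74.96 $/kg
  bronze: σ_y = 280.0 MPa, ρ = 8810 kg/m³, cost = 6.834 $/kg
  bronze: M = 4.65 kN·m per $
  titanium alloy: M = 3.80 kN·m per $
  molybdenum: M = 1.41 kN·m per $
  PEEK: M = 0.985 kN·m per $
Bronze has the largest M.

bronze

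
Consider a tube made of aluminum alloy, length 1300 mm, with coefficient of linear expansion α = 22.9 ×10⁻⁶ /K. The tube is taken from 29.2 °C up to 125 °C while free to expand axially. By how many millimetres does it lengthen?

2.85 mm

ΔT = 125 − 29.2 = 95.80 K.
ΔL = α·L₀·ΔT = 22.9×10⁻⁶ × 1300 mm × 95.80 K = 2.85 mm.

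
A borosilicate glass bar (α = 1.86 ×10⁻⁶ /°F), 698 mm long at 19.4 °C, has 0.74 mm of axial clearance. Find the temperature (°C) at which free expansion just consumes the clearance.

α = 1.86×10⁻⁶/°F × 9/5 = 3.35×10⁻⁶/K.
α·L₀·ΔT = 0.74 mm ⇒ ΔT = 0.74 / (3.35×10⁻⁶ × 698.0) = 316.7 K.
T = 19.4 + 316.7 = 336.1 °C.

336 °C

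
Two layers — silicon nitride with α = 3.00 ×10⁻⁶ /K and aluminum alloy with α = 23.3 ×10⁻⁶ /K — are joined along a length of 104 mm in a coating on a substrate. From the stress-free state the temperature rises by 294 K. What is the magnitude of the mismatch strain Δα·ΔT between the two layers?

Δα = |3.00 − 23.3|×10⁻⁶/K = 20.3×10⁻⁶/K.
Mismatch strain = Δα·ΔT = 20.3×10⁻⁶ × 294.0 = 5.97×10⁻³.

5.97×10⁻³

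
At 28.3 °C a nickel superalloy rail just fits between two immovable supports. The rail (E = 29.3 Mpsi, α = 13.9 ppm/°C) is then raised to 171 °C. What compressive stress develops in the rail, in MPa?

E = 29.3 Mpsi = 202.0 GPa.
ΔT = 142.7 K. Constrained thermal stress σ = E·α·ΔT = 202.0×10³ MPa × 13.9×10⁻⁶ × 142.7 = 401 MPa (compressive).

401 MPa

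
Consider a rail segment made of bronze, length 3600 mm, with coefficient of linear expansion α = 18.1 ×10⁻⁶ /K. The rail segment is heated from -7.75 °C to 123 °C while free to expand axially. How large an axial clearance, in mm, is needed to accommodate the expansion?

8.52 mm

ΔT = 123 − (-7.75) = 130.8 K.
ΔL = α·L₀·ΔT = 18.1×10⁻⁶ × 3600 mm × 130.8 K = 8.52 mm.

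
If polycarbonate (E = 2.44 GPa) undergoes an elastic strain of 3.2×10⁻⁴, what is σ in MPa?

σ = E·ε = 2440 MPa × 3.2×10⁻⁴ = 0.781 MPa.

0.781 MPa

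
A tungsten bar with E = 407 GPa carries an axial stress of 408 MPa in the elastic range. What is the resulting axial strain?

ε = σ/E = 408 / 407000 = 1.00×10⁻³.

1.00×10⁻³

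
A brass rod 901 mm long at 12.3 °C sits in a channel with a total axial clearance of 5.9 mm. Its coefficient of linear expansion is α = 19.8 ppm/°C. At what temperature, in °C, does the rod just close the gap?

343 °C

α·L₀·ΔT = 5.9 mm ⇒ ΔT = 5.9 / (19.8×10⁻⁶ × 901.0) = 330.7 K.
T = 12.3 + 330.7 = 343.0 °C.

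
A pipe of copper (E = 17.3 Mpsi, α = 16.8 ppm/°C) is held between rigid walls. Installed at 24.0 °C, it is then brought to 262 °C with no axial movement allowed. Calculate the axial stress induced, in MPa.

477 MPa

E = 17.3 Mpsi = 119.3 GPa.
ΔT = 238.0 K. Constrained thermal stress σ = E·α·ΔT = 119.3×10³ MPa × 16.8×10⁻⁶ × 238.0 = 477 MPa (compressive).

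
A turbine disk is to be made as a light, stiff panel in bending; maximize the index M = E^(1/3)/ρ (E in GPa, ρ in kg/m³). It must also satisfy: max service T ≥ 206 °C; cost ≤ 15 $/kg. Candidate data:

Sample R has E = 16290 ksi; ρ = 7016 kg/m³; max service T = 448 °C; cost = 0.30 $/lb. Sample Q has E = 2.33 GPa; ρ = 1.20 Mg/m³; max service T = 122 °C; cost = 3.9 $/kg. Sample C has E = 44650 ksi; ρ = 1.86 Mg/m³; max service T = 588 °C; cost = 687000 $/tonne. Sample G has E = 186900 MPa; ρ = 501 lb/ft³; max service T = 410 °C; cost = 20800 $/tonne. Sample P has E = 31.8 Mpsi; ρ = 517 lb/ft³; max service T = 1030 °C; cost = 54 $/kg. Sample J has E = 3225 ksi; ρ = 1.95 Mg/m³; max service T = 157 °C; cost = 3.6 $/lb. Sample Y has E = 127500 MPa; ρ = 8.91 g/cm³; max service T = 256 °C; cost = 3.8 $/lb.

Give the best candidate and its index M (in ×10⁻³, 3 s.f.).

sample R, M = 0.688×10⁻³

Screen on constraints: max service T ≥ 206 °C; cost ≤ 15 $/kg. Survivors: sample R, sample Y.
Convert each candidate to consistent units, then evaluate M:
  sample R: E = 112.3 GPa, ρ = 7016 kg/m³
  sample Y: E = 127.5 GPa, ρ = 8910 kg/m³
  sample R: M = 0.688×10⁻³
  sample Y: M = 0.565×10⁻³
The maximum is for sample R.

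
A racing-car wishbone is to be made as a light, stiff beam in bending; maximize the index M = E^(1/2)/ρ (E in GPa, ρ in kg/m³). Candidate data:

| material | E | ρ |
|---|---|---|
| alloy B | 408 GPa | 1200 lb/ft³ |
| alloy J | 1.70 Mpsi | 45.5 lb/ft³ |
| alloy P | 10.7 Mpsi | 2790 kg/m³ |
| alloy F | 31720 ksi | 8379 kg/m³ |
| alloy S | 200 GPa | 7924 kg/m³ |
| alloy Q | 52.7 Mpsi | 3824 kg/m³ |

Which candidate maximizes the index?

Putting every candidate on a common basis:
  alloy B: E = 408.0 GPa, ρ = 19220 kg/m³
  alloy J: E = 11.72 GPa, ρ = 728.8 kg/m³
  alloy P: E = 73.77 GPa, ρ = 2790 kg/m³
  alloy F: E = 218.7 GPa, ρ = 8379 kg/m³
  alloy S: E = 200.0 GPa, ρ = 7924 kg/m³
  alloy Q: E = 363.4 GPa, ρ = 3824 kg/m³
  alloy Q: M = 4.98×10⁻³
  alloy J: M = 4.70×10⁻³
  alloy P: M = 3.08×10⁻³
  alloy S: M = 1.78×10⁻³
  alloy F: M = 1.76×10⁻³
  alloy B: M = 1.05×10⁻³
The maximum is for alloy Q.

alloy Q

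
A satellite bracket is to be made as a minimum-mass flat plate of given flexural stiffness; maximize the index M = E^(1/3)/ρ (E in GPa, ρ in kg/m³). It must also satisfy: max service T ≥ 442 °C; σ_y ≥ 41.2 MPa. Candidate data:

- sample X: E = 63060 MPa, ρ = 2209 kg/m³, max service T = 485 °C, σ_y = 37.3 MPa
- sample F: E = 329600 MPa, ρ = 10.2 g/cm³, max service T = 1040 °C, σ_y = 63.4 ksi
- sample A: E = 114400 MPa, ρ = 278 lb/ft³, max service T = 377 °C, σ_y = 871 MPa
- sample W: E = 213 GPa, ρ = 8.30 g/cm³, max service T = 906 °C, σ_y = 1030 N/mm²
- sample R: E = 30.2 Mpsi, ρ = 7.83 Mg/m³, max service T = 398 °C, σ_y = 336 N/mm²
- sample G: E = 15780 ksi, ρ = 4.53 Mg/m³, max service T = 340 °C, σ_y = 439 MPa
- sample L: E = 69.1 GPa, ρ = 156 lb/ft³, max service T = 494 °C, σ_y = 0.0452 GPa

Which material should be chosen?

sample L

Screen on constraints: max service T ≥ 442 °C; σ_y ≥ 41.2 MPa. Survivors: sample F, sample W, sample L.
Convert each candidate to consistent units, then evaluate M:
  sample F: E = 329.6 GPa, ρ = 10200 kg/m³
  sample W: E = 213.0 GPa, ρ = 8300 kg/m³
  sample L: E = 69.10 GPa, ρ = 2499 kg/m³
  sample L: M = 1.64×10⁻³
  sample W: M = 0.720×10⁻³
  sample F: M = 0.677×10⁻³
Sample L has the largest M.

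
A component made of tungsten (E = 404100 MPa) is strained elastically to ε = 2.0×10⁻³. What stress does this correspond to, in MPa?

E = 404100 MPa = 404.1 GPa.
σ = E·ε = 404100 MPa × 2.0×10⁻³ = 808 MPa.

808 MPa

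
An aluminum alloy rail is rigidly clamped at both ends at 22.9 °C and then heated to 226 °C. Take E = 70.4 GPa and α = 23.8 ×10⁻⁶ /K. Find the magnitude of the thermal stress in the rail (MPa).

ΔT = 203.1 K. Constrained thermal stress σ = E·α·ΔT = 70.40×10³ MPa × 23.8×10⁻⁶ × 203.1 = 340 MPa (compressive).

340 MPa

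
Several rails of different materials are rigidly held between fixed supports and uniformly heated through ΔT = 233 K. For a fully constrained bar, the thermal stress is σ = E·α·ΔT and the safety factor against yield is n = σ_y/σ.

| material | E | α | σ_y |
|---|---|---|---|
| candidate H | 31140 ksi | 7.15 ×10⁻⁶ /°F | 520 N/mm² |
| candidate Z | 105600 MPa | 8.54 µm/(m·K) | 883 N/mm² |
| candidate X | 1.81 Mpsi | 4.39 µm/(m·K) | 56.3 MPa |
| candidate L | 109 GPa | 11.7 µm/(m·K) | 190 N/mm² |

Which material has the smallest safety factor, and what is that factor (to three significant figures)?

In consistent units (E in GPa, α in ×10⁻⁶/K, σ_y in MPa):
  candidate H: E = 214.7, α = 12.9, σ_y = 520.0 → σ = 644 MPa, n = 0.808
  candidate Z: E = 105.6, α = 8.54, σ_y = 883.0 → σ = 210 MPa, n = 4.20
  candidate X: E = 12.48, α = 4.39, σ_y = 56.30 → σ = 12.8 MPa, n = 4.41
  candidate L: E = 109.0, α = 11.7, σ_y = 190.0 → σ = 297 MPa, n = 0.639
Candidate L has the lowest safety factor, n = 0.639.

candidate L, n = 0.639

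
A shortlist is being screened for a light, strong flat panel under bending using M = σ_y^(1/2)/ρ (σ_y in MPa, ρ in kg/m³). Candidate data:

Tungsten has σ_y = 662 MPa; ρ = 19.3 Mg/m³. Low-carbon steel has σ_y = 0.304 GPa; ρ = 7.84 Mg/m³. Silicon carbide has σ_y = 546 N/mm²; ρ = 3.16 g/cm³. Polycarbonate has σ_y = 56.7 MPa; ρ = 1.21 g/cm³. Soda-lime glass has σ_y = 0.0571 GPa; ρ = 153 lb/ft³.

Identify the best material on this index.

silicon carbide

In SI units:
  tungsten: σ_y = 662.0 MPa, ρ = 19300 kg/m³
  low-carbon steel: σ_y = 304.0 MPa, ρ = 7840 kg/m³
  silicon carbide: σ_y = 546.0 MPa, ρ = 3160 kg/m³
  polycarbonate: σ_y = 56.70 MPa, ρ = 1210 kg/m³
  soda-lime glass: σ_y = 57.10 MPa, ρ = 2451 kg/m³
  silicon carbide: M = 7.39×10⁻³
  polycarbonate: M = 6.22×10⁻³
  soda-lime glass: M = 3.08×10⁻³
  low-carbon steel: M = 2.22×10⁻³
  tungsten: M = 1.33×10⁻³
Highest index: silicon carbide.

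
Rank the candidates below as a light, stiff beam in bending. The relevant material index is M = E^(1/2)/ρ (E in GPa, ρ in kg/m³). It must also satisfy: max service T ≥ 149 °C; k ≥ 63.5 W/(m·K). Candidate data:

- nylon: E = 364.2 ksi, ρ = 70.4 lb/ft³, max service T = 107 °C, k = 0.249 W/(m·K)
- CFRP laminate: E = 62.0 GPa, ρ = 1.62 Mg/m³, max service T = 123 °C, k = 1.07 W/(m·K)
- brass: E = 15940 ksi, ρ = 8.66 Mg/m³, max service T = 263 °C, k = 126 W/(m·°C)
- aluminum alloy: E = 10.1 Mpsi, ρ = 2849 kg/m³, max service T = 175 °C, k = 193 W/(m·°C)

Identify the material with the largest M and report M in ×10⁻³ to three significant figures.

aluminum alloy, M = 2.93×10⁻³

Screen on constraints: max service T ≥ 149 °C; k ≥ 63.5 W/(m·K). Survivors: brass, aluminum alloy.
Putting every candidate on a common basis:
  brass: E = 109.9 GPa, ρ = 8660 kg/m³
  aluminum alloy: E = 69.64 GPa, ρ = 2849 kg/m³
  aluminum alloy: M = 2.93×10⁻³
  brass: M = 1.21×10⁻³
Highest index: aluminum alloy.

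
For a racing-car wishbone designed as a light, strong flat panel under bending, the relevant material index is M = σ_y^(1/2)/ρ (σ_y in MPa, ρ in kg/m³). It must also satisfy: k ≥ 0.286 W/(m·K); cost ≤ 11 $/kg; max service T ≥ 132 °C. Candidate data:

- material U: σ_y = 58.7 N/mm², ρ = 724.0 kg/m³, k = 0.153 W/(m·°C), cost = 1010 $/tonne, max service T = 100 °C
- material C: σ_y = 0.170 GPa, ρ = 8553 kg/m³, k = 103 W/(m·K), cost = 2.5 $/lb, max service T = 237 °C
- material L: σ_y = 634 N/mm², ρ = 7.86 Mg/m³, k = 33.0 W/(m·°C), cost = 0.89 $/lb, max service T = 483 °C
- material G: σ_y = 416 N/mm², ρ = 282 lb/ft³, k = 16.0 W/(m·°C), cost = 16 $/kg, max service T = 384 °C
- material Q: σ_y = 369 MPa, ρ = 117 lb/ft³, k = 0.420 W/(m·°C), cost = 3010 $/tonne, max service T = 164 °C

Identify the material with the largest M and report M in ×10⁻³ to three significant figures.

Screen on constraints: k ≥ 0.286 W/(m·K); cost ≤ 11 $/kg; max service T ≥ 132 °C. Survivors: material C, material L, material Q.
Normalizing units and computing the index:
  material C: σ_y = 170.0 MPa, ρ = 8553 kg/m³
  material L: σ_y = 634.0 MPa, ρ = 7860 kg/m³
  material Q: σ_y = 369.0 MPa, ρ = 1874 kg/m³
  material Q: M = 10.2×10⁻³
  material L: M = 3.20×10⁻³
  material C: M = 1.52×10⁻³
Material Q has the largest M.

material Q, M = 10.2×10⁻³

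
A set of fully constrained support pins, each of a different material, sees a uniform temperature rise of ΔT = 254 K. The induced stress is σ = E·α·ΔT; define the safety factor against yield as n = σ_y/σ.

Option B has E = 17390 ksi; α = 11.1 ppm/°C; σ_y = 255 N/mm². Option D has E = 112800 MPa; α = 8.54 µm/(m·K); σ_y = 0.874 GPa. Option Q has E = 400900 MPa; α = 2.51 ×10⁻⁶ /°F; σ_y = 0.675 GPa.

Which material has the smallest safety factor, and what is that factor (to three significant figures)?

option B, n = 0.754

Per material, after unit conversion:
  option B: E = 119.9, α = 11.1, σ_y = 255.0 → σ = 338 MPa, n = 0.754
  option D: E = 112.8, α = 8.54, σ_y = 874.0 → σ = 245 MPa, n = 3.57
  option Q: E = 400.9, α = 4.52, σ_y = 675.0 → σ = 460 MPa, n = 1.47
Option B has the lowest safety factor, n = 0.754.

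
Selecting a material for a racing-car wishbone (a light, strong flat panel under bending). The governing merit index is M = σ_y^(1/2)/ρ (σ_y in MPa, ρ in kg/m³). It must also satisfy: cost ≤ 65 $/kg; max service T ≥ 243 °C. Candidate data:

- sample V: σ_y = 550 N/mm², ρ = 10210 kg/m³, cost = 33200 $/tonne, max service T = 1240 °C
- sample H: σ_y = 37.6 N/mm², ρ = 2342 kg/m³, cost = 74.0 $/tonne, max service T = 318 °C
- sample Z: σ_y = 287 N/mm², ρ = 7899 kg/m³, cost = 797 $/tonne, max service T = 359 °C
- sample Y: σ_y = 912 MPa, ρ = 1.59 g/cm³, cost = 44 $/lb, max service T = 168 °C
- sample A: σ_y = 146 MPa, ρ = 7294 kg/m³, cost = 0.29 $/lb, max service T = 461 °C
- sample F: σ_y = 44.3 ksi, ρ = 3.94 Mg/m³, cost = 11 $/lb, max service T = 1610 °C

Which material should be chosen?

sample F

Screen on constraints: cost ≤ 65 $/kg; max service T ≥ 243 °C. Survivors: sample V, sample H, sample Z, sample A, sample F.
After converting to SI:
  sample V: σ_y = 550.0 MPa, ρ = 10210 kg/m³
  sample H: σ_y = 37.60 MPa, ρ = 2342 kg/m³
  sample Z: σ_y = 287.0 MPa, ρ = 7899 kg/m³
  sample A: σ_y = 146.0 MPa, ρ = 7294 kg/m³
  sample F: σ_y = 305.4 MPa, ρ = 3940 kg/m³
  sample F: M = 4.44×10⁻³
  sample H: M = 2.62×10⁻³
  sample V: M = 2.30×10⁻³
  sample Z: M = 2.14×10⁻³
  sample A: M = 1.66×10⁻³
Sample F has the largest M.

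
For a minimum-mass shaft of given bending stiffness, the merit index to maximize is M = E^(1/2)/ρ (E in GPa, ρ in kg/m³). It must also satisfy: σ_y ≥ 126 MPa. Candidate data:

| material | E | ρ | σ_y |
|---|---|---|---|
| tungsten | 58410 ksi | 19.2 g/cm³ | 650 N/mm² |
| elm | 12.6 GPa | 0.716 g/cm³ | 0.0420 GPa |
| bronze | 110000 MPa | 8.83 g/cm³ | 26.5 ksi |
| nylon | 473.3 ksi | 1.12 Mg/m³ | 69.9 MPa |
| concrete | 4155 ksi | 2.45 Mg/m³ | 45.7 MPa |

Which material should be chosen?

Screen on constraints: σ_y ≥ 126 MPa. Survivors: tungsten, bronze.
After converting to SI:
  tungsten: E = 402.7 GPa, ρ = 19200 kg/m³
  bronze: E = 110.0 GPa, ρ = 8830 kg/m³
  bronze: M = 1.19×10⁻³
  tungsten: M = 1.05×10⁻³
Bronze has the largest M.

bronze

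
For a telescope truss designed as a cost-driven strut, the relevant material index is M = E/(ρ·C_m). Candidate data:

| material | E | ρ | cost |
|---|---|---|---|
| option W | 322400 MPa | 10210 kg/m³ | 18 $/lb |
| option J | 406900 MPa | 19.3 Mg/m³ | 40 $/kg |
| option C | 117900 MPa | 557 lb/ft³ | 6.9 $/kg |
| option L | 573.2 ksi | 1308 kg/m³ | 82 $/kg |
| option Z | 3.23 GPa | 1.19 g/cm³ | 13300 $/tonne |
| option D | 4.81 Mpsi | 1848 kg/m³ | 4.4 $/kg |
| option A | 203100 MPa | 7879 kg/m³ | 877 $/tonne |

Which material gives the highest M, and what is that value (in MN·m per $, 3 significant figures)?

option A, M = 29.4 MN·m per $

Convert each candidate to consistent units, then evaluate M:
  option W: E = 322.4 GPa, ρ = 10210 kg/m³, cost = 39.68 $/kg
  option J: E = 406.9 GPa, ρ = 19300 kg/m³, cost = 40.00 $/kg
  option C: E = 117.9 GPa, ρ = 8922 kg/m³, cost = 6.900 $/kg
  option L: E = 3.952 GPa, ρ = 1308 kg/m³, cost = 82.00 $/kg
  option Z: E = 3.230 GPa, ρ = 1190 kg/m³, cost = 13.30 $/kg
  option D: E = 33.16 GPa, ρ = 1848 kg/m³, cost = 4.400 $/kg
  option A: E = 203.1 GPa, ρ = 7879 kg/m³, cost = 0.8770 $/kg
  option A: M = 29.4 MN·m per $
  option D: M = 4.08 MN·m per $
  option C: M = 1.92 MN·m per $
  option W: M = 0.796 MN·m per $
  option J: M = 0.527 MN·m per $
  option Z: M = 0.204 MN·m per $
  option L: M = 0.0368 MN·m per $
Highest index: option A.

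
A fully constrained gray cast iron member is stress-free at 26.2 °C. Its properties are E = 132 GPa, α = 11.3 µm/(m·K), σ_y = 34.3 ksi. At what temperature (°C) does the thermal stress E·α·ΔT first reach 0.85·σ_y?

σ_y = 34.3 ksi = 236.5 MPa.
E·α·ΔT = 201.0 MPa ⇒ ΔT = 201.0 / (132.0×10³ × 11.3×10⁻⁶) = 134.8 K.
T = 26.2 + 134.8 = 161.0 °C.

161 °C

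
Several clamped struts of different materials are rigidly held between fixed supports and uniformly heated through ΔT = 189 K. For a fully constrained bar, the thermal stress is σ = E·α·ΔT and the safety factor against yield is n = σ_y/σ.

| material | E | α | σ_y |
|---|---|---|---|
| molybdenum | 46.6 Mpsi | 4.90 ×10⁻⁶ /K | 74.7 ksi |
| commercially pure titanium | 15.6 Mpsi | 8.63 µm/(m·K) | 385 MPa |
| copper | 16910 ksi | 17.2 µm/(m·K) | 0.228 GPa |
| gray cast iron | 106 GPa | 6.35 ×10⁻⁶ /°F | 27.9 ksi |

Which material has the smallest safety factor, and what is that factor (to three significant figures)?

copper, n = 0.602

In consistent units (E in GPa, α in ×10⁻⁶/K, σ_y in MPa):
  molybdenum: E = 321.3, α = 4.90, σ_y = 515.0 → σ = 298 MPa, n = 1.73
  commercially pure titanium: E = 107.6, α = 8.63, σ_y = 385.0 → σ = 175 MPa, n = 2.19
  copper: E = 116.6, α = 17.2, σ_y = 228.0 → σ = 379 MPa, n = 0.602
  gray cast iron: E = 106.0, α = 11.4, σ_y = 192.4 → σ = 229 MPa, n = 0.840
The minimum is copper at n = 0.602.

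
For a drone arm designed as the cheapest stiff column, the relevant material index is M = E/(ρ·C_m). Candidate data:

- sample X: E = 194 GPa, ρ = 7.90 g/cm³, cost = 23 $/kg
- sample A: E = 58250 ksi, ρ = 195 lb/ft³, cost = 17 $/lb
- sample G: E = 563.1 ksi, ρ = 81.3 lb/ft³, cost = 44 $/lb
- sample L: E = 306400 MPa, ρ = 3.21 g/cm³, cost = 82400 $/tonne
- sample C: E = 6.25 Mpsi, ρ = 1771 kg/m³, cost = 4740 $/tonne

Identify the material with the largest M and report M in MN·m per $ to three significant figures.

Normalizing units and computing the index:
  sample X: E = 194.0 GPa, ρ = 7900 kg/m³, cost = 23.00 $/kg
  sample A: E = 401.6 GPa, ρ = 3124 kg/m³, cost = 37.48 $/kg
  sample G: E = 3.882 GPa, ρ = 1302 kg/m³, cost = 97.00 $/kg
  sample L: E = 306.4 GPa, ρ = 3210 kg/m³, cost = 82.40 $/kg
  sample C: E = 43.09 GPa, ρ = 1771 kg/m³, cost = 4.740 $/kg
  sample C: M = 5.13 MN·m per $
  sample A: M = 3.43 MN·m per $
  sample L: M = 1.16 MN·m per $
  sample X: M = 1.07 MN·m per $
  sample G: M = 0.0307 MN·m per $
The maximum is for sample C.

sample C, M = 5.13 MN·m per $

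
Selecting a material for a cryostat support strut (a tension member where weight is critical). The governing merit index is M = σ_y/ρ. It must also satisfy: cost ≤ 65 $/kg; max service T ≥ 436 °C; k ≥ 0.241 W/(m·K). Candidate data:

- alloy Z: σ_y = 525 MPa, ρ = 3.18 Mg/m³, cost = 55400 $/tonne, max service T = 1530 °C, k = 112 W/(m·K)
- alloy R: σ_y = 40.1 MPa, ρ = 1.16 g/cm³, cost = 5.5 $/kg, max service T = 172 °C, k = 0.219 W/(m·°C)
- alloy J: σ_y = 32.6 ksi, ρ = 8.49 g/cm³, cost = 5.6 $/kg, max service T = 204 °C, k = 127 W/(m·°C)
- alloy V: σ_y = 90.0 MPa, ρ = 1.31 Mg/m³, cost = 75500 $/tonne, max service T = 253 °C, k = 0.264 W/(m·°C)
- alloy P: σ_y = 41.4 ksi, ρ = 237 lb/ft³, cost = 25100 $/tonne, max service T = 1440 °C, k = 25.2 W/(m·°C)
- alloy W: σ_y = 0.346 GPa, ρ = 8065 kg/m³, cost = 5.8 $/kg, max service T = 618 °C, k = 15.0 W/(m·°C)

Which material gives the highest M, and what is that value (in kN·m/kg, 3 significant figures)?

alloy Z, M = 165 kN·m/kg

Screen on constraints: cost ≤ 65 $/kg; max service T ≥ 436 °C; k ≥ 0.241 W/(m·K). Survivors: alloy Z, alloy P, alloy W.
Putting every candidate on a common basis:
  alloy Z: σ_y = 525.0 MPa, ρ = 3180 kg/m³
  alloy P: σ_y = 285.4 MPa, ρ = 3796 kg/m³
  alloy W: σ_y = 346.0 MPa, ρ = 8065 kg/m³
  alloy Z: M = 165 kN·m/kg
  alloy P: M = 75.2 kN·m/kg
  alloy W: M = 42.9 kN·m/kg
Alloy Z has the largest M.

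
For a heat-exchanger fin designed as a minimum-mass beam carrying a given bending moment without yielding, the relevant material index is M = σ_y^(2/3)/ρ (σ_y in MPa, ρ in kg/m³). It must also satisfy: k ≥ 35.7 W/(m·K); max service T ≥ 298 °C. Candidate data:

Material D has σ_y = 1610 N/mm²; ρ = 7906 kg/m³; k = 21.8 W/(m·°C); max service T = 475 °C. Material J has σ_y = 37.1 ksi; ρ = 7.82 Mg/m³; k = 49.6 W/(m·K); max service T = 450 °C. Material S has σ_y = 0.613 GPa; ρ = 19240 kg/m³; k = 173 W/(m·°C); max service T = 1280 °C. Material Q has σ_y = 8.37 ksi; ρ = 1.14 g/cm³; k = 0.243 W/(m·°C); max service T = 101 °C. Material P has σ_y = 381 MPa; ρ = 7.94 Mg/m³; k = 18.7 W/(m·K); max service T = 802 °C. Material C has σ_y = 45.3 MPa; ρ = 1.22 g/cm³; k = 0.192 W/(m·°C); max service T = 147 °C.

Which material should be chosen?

Screen on constraints: k ≥ 35.7 W/(m·K); max service T ≥ 298 °C. Survivors: material J, material S.
After converting to SI:
  material J: σ_y = 255.8 MPa, ρ = 7820 kg/m³
  material S: σ_y = 613.0 MPa, ρ = 19240 kg/m³
  material J: M = 5.15×10⁻³
  material S: M = 3.75×10⁻³
The maximum is for material J.

material J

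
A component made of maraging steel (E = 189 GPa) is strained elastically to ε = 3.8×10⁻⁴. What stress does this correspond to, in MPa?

σ = E·ε = 189000 MPa × 3.8×10⁻⁴ = 71.8 MPa.

71.8 MPa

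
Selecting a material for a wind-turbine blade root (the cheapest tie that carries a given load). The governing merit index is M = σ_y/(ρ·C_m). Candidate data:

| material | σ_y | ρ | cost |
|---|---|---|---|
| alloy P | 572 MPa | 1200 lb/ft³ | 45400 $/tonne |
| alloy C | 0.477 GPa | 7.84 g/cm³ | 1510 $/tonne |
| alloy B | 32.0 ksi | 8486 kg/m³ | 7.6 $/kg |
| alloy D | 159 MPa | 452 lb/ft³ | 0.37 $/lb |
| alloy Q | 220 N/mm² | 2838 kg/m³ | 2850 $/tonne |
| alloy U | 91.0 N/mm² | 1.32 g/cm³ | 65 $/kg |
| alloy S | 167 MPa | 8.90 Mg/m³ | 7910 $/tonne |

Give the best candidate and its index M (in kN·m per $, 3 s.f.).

After converting to SI:
  alloy P: σ_y = 572.0 MPa, ρ = 19220 kg/m³, cost = 45.40 $/kg
  alloy C: σ_y = 477.0 MPa, ρ = 7840 kg/m³, cost = 1.510 $/kg
  alloy B: σ_y = 220.6 MPa, ρ = 8486 kg/m³, cost = 7.600 $/kg
  alloy D: σ_y = 159.0 MPa, ρ = 7240 kg/m³, cost = 0.8157 $/kg
  alloy Q: σ_y = 220.0 MPa, ρ = 2838 kg/m³, cost = 2.850 $/kg
  alloy U: σ_y = 91.00 MPa, ρ = 1320 kg/m³, cost = 65.00 $/kg
  alloy S: σ_y = 167.0 MPa, ρ = 8900 kg/m³, cost = 7.910 $/kg
  alloy C: M = 40.3 kN·m per $
  alloy Q: M = 27.2 kN·m per $
  alloy D: M = 26.9 kN·m per $
  alloy B: M = 3.42 kN·m per $
  alloy S: M = 2.37 kN·m per $
  alloy U: M = 1.06 kN·m per $
  alloy P: M = 0.655 kN·m per $
Highest index: alloy C.

alloy C, M = 40.3 kN·m per $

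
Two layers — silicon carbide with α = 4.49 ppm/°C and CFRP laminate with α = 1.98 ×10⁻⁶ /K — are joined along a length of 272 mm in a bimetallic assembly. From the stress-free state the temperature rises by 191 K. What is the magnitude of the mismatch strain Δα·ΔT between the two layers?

4.79×10⁻⁴

Δα = |4.49 − 1.98|×10⁻⁶/K = 2.51×10⁻⁶/K.
Mismatch strain = Δα·ΔT = 2.51×10⁻⁶ × 191.0 = 4.79×10⁻⁴.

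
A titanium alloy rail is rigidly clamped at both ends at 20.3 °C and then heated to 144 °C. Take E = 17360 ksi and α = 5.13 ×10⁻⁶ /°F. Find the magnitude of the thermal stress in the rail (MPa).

137 MPa

E = 17360 ksi = 119.7 GPa.
α = 5.13×10⁻⁶/°F × 9/5 = 9.23×10⁻⁶/K.
ΔT = 123.7 K. Constrained thermal stress σ = E·α·ΔT = 119.7×10³ MPa × 9.23×10⁻⁶ × 123.7 = 137 MPa (compressive).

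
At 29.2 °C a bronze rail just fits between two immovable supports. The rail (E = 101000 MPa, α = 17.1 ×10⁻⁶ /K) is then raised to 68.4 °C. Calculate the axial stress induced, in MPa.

67.7 MPa

E = 101000 MPa = 101.0 GPa.
ΔT = 39.20 K. Constrained thermal stress σ = E·α·ΔT = 101.0×10³ MPa × 17.1×10⁻⁶ × 39.20 = 67.7 MPa (compressive).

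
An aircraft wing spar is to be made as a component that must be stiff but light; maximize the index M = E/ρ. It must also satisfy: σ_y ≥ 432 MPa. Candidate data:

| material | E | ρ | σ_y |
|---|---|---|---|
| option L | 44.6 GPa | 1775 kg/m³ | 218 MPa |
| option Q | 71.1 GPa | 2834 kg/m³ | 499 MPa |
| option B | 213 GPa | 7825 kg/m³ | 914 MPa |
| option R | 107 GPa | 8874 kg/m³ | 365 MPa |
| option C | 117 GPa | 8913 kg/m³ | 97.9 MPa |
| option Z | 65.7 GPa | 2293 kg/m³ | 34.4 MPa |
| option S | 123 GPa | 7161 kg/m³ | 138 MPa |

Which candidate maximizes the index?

option B

Screen on constraints: σ_y ≥ 432 MPa. Survivors: option Q, option B.
Computing M directly (units already consistent):
  option B: M = 27.2 MN·m/kg
  option Q: M = 25.1 MN·m/kg
Option B ranks first.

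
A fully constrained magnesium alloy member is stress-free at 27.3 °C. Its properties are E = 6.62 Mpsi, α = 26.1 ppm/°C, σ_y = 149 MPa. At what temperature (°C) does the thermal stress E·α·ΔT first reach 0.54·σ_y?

E = 6.62 Mpsi = 45.64 GPa.
E·α·ΔT = 80.46 MPa ⇒ ΔT = 80.46 / (45.64×10³ × 26.1×10⁻⁶) = 67.54 K.
T = 27.3 + 67.54 = 94.84 °C.

94.8 °C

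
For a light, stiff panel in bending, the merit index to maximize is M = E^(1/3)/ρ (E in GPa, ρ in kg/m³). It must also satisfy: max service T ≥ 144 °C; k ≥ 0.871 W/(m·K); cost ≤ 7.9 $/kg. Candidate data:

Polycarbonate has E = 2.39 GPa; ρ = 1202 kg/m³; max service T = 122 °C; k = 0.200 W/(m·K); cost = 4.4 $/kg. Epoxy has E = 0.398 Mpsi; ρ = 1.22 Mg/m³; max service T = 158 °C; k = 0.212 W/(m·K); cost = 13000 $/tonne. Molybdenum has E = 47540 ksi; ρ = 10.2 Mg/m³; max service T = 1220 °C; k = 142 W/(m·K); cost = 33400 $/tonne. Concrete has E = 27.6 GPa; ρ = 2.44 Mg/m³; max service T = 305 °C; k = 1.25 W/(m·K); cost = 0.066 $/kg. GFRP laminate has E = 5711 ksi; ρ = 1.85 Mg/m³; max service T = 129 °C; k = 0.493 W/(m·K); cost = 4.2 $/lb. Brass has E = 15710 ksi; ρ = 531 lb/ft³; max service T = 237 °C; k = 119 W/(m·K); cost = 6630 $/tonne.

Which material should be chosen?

concrete

Screen on constraints: max service T ≥ 144 °C; k ≥ 0.871 W/(m·K); cost ≤ 7.9 $/kg. Survivors: concrete, brass.
In SI units:
  concrete: E = 27.60 GPa, ρ = 2440 kg/m³
  brass: E = 108.3 GPa, ρ = 8506 kg/m³
  concrete: M = 1.24×10⁻³
  brass: M = 0.560×10⁻³
Highest index: concrete.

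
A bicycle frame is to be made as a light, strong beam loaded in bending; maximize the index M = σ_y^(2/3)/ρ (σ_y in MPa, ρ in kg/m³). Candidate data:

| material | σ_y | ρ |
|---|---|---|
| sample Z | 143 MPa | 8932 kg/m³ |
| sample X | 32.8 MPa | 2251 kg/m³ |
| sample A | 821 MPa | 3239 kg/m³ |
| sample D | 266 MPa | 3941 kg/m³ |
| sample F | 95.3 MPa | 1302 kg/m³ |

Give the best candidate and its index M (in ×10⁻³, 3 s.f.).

sample A, M = 27.1×10⁻³

Per-candidate index values:
  sample A: M = 27.1×10⁻³
  sample F: M = 16.0×10⁻³
  sample D: M = 10.5×10⁻³
  sample X: M = 4.55×10⁻³
  sample Z: M = 3.06×10⁻³
Highest index: sample A.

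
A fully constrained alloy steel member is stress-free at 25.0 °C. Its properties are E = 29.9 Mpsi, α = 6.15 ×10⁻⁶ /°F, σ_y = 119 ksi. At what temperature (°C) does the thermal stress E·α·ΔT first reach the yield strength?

385 °C

E = 29.9 Mpsi = 206.2 GPa.
α = 6.15×10⁻⁶/°F × 9/5 = 11.1×10⁻⁶/K.
σ_y = 119 ksi = 820.5 MPa.
E·α·ΔT = 820.5 MPa ⇒ ΔT = 820.5 / (206.2×10³ × 11.1×10⁻⁶) = 359.5 K.
T = 25.0 + 359.5 = 384.5 °C.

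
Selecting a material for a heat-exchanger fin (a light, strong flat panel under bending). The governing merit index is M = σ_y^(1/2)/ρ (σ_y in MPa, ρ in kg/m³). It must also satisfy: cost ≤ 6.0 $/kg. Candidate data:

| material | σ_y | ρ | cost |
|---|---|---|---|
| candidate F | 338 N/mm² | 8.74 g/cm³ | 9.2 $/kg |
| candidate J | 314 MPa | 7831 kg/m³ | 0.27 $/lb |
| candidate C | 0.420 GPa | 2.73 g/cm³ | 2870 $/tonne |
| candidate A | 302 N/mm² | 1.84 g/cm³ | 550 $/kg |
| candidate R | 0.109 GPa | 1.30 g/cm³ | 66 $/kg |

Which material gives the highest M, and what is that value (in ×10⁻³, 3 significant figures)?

candidate C, M = 7.51×10⁻³

Screen on constraints: cost ≤ 6.0 $/kg. Survivors: candidate J, candidate C.
After converting to SI:
  candidate J: σ_y = 314.0 MPa, ρ = 7831 kg/m³
  candidate C: σ_y = 420.0 MPa, ρ = 2730 kg/m³
  candidate C: M = 7.51×10⁻³
  candidate J: M = 2.26×10⁻³
The maximum is for candidate C.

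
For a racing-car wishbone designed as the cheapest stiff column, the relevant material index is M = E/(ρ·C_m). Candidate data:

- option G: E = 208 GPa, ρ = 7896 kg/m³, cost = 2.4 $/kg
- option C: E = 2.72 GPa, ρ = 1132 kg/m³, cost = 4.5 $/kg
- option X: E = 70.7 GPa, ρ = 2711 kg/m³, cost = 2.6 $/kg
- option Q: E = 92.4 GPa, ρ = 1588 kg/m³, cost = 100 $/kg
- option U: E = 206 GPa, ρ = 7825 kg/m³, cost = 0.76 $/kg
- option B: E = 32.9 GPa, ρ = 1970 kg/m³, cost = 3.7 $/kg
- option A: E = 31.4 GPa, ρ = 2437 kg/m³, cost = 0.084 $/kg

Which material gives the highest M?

Computing M directly (units already consistent):
  option A: M = 153 MN·m per $
  option U: M = 34.6 MN·m per $
  option G: M = 11.0 MN·m per $
  option X: M = 10.0 MN·m per $
  option B: M = 4.51 MN·m per $
  option Q: M = 0.582 MN·m per $
  option C: M = 0.534 MN·m per $
Highest index: option A.

option A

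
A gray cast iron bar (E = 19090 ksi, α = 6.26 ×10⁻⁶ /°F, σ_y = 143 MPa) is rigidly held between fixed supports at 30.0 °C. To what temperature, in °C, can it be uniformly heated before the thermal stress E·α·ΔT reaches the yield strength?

E = 19090 ksi = 131.6 GPa.
α = 6.26×10⁻⁶/°F × 9/5 = 11.3×10⁻⁶/K.
E·α·ΔT = 143.0 MPa ⇒ ΔT = 143.0 / (131.6×10³ × 11.3×10⁻⁶) = 96.42 K.
T = 30.0 + 96.42 = 126.4 °C.

126 °C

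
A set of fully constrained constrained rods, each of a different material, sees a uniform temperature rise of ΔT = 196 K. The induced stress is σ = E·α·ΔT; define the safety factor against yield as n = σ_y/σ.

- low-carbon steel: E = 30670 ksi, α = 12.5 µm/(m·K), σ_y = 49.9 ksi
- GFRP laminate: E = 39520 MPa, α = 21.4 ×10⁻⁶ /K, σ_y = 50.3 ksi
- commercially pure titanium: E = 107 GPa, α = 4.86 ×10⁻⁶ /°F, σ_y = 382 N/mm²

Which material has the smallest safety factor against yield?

low-carbon steel

In consistent units (E in GPa, α in ×10⁻⁶/K, σ_y in MPa):
  low-carbon steel: E = 211.5, α = 12.5, σ_y = 344.0 → σ = 518 MPa, n = 0.664
  GFRP laminate: E = 39.52, α = 21.4, σ_y = 346.8 → σ = 166 MPa, n = 2.09
  commercially pure titanium: E = 107.0, α = 8.75, σ_y = 382.0 → σ = 183 MPa, n = 2.08
The minimum is low-carbon steel at n = 0.664.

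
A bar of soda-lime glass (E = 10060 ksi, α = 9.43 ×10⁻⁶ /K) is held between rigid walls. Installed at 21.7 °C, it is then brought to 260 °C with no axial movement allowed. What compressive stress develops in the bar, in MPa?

156 MPa

E = 10060 ksi = 69.36 GPa.
ΔT = 238.3 K. Constrained thermal stress σ = E·α·ΔT = 69.36×10³ MPa × 9.43×10⁻⁶ × 238.3 = 156 MPa (compressive).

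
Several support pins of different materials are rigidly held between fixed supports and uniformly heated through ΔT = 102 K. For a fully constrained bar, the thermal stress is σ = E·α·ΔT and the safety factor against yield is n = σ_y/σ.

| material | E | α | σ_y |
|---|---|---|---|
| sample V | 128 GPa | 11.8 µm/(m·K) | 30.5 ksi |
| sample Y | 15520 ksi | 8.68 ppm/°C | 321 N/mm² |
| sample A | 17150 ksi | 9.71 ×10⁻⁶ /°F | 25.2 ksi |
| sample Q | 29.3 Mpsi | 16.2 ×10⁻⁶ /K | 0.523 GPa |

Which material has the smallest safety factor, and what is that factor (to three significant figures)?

Per material, after unit conversion:
  sample V: E = 128.0, α = 11.8, σ_y = 210.3 → σ = 154 MPa, n = 1.36
  sample Y: E = 107.0, α = 8.68, σ_y = 321.0 → σ = 94.7 MPa, n = 3.39
  sample A: E = 118.2, α = 17.5, σ_y = 173.7 → σ = 211 MPa, n = 0.824
  sample Q: E = 202.0, α = 16.2, σ_y = 523.0 → σ = 334 MPa, n = 1.57
Sample A has the lowest safety factor, n = 0.824.

sample A, n = 0.824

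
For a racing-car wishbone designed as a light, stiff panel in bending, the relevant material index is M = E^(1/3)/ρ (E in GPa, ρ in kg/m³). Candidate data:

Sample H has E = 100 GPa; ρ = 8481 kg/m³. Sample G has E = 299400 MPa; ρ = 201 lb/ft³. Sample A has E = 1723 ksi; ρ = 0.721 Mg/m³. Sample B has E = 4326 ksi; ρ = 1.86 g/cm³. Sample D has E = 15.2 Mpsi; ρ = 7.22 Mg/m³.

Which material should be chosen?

sample A

In SI units:
  sample H: E = 100.0 GPa, ρ = 8481 kg/m³
  sample G: E = 299.4 GPa, ρ = 3220 kg/m³
  sample A: E = 11.88 GPa, ρ = 721.0 kg/m³
  sample B: E = 29.83 GPa, ρ = 1860 kg/m³
  sample D: E = 104.8 GPa, ρ = 7220 kg/m³
  sample A: M = 3.16×10⁻³
  sample G: M = 2.08×10⁻³
  sample B: M = 1.67×10⁻³
  sample D: M = 0.653×10⁻³
  sample H: M = 0.547×10⁻³
Highest index: sample A.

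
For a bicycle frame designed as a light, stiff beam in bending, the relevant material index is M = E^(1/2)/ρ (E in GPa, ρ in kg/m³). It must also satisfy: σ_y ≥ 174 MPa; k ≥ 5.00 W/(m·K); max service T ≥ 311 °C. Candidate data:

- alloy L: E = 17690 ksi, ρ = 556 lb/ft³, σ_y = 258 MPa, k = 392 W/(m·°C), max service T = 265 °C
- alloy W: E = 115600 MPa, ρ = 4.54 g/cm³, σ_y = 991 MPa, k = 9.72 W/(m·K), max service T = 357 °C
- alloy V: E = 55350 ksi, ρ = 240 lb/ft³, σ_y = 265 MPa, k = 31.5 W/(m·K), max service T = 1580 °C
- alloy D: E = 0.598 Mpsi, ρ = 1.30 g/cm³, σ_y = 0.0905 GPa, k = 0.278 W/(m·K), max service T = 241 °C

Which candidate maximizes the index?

alloy V

Screen on constraints: σ_y ≥ 174 MPa; k ≥ 5.00 W/(m·K); max service T ≥ 311 °C. Survivors: alloy W, alloy V.
Normalizing units and computing the index:
  alloy W: E = 115.6 GPa, ρ = 4540 kg/m³
  alloy V: E = 381.6 GPa, ρ = 3844 kg/m³
  alloy V: M = 5.08×10⁻³
  alloy W: M = 2.37×10⁻³
Highest index: alloy V.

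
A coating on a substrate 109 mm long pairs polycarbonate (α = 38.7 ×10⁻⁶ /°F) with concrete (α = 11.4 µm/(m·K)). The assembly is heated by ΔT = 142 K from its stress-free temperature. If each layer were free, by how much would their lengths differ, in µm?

902 µm

polycarbonate: α = 38.7×10⁻⁶/°F × 9/5 = 69.7×10⁻⁶/K.
Δα = |69.7 − 11.4|×10⁻⁶/K = 58.3×10⁻⁶/K.
ΔL_mismatch = Δα·L·ΔT = 58.3×10⁻⁶ × 109.0 mm × 142.0 K = 902 µm.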